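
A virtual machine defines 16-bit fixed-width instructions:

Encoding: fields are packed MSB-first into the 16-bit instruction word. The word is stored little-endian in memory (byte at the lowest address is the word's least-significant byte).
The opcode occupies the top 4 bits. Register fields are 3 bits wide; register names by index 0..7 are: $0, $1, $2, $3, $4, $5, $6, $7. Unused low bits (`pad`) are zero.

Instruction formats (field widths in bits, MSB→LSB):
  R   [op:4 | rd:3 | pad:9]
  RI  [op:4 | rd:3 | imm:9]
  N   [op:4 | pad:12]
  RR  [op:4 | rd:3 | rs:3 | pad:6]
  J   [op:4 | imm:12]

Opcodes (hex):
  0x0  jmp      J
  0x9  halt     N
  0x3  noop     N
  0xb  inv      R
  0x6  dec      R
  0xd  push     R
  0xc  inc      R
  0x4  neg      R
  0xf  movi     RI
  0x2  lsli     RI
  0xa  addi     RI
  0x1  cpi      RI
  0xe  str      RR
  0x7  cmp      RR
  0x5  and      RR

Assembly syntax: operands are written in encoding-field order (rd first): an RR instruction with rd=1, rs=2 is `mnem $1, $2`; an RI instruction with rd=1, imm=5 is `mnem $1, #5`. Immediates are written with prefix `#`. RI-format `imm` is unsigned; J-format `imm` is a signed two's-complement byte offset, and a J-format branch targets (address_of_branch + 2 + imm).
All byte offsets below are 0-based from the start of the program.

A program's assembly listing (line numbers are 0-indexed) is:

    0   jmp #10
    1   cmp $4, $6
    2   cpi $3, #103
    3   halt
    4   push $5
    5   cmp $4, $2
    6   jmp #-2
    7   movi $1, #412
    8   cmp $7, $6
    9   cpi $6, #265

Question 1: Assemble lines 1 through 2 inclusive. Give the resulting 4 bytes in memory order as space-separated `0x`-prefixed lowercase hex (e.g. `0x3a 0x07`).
0x80 0x79 0x67 0x16

L1: cmp op=0x7:4|rd=4:3|rs=6:3|pad=0:6 ⇒ 0x7980 ⇒ little 80 79
L2: cpi op=0x1:4|rd=3:3|imm=103:9 ⇒ 0x1667 ⇒ little 67 16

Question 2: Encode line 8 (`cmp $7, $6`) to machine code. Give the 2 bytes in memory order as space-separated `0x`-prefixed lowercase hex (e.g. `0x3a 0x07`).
8. cmp fields op=0x7:4|rd=7:3|rs=6:3|pad=0:6 → word 7f80h → 80 7f

0x80 0x7f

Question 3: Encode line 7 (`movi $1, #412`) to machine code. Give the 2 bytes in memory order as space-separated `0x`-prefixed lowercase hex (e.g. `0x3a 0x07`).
7. movi fields op=0xf:4|rd=1:3|imm=412:9 → word f39ch → 9c f3

0x9c 0xf3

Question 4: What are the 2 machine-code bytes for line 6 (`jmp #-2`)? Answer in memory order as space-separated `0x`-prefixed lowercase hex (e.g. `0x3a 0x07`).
0xfe 0x0f

line 6 (jmp): pack op=0x0:4|imm=-2:12 = 0x0ffe; little→ fe 0f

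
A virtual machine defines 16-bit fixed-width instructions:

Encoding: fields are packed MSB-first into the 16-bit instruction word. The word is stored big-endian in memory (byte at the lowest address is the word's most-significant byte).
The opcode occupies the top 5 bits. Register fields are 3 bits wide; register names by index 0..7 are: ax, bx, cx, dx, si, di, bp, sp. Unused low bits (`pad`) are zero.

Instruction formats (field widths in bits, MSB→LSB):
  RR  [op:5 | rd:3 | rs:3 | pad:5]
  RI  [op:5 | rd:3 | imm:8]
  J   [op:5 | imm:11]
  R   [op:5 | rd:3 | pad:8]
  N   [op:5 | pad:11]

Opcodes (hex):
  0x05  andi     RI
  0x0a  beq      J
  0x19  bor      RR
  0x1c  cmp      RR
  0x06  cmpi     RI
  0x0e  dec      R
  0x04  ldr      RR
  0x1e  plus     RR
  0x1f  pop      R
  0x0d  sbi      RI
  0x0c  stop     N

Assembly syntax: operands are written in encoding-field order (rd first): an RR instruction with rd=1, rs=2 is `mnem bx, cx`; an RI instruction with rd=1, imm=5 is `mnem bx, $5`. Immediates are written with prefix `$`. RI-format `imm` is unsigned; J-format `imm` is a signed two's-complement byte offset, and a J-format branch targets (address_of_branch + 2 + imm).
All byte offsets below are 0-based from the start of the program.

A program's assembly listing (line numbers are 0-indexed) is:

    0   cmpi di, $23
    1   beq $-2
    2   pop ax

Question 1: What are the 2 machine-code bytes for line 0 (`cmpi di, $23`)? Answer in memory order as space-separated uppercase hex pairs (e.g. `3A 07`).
L0: cmpi op=0x6:5|rd=5:3|imm=23:8 ⇒ 0x3517 ⇒ big 35 17

35 17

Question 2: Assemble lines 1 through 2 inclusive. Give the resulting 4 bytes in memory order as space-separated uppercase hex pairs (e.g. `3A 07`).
57 FE F8 00

L1: beq op=0xa:5|imm=-2:11 ⇒ 0x57fe ⇒ big 57 fe
L2: pop op=0x1f:5|rd=0:3|pad=0:8 ⇒ 0xf800 ⇒ big f8 00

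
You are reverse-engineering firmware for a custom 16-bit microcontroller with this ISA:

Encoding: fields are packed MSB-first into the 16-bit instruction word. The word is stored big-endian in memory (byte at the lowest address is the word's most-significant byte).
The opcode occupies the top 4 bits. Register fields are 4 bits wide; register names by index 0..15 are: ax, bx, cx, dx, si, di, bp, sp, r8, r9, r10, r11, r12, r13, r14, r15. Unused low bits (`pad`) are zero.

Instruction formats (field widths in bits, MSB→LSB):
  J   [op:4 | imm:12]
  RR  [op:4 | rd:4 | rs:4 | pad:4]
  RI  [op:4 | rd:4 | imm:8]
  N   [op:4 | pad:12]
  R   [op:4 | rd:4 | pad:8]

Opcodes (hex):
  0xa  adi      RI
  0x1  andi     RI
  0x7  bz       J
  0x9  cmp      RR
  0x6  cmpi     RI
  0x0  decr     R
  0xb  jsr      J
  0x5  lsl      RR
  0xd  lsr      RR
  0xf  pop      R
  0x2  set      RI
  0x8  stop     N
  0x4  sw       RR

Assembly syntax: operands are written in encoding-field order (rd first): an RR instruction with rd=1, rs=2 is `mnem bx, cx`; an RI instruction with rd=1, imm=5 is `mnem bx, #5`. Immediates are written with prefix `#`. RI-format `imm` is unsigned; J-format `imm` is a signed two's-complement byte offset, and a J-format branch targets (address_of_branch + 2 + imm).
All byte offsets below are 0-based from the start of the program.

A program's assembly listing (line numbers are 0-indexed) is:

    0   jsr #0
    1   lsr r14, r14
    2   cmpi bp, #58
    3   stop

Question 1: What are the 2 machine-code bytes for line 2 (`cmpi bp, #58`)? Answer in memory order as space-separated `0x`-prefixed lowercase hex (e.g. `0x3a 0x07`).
line 2 (cmpi): pack op=0x6:4|rd=6:4|imm=58:8 = 0x663a; big→ 66 3a

0x66 0x3a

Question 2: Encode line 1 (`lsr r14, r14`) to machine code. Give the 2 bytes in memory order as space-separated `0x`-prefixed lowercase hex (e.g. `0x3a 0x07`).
0xde 0xe0

L1: lsr op=0xd:4|rd=14:4|rs=14:4|pad=0:4 ⇒ 0xdee0 ⇒ big de e0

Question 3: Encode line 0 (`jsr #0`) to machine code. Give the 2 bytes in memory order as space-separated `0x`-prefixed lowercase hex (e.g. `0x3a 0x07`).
line 0 (jsr): pack op=0xb:4|imm=0:12 = 0xb000; big→ b0 00

0xb0 0x00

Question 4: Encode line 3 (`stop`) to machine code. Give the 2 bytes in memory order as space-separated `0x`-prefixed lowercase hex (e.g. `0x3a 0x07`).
0x80 0x00

L3: stop op=0x8:4|pad=0:12 ⇒ 0x8000 ⇒ big 80 00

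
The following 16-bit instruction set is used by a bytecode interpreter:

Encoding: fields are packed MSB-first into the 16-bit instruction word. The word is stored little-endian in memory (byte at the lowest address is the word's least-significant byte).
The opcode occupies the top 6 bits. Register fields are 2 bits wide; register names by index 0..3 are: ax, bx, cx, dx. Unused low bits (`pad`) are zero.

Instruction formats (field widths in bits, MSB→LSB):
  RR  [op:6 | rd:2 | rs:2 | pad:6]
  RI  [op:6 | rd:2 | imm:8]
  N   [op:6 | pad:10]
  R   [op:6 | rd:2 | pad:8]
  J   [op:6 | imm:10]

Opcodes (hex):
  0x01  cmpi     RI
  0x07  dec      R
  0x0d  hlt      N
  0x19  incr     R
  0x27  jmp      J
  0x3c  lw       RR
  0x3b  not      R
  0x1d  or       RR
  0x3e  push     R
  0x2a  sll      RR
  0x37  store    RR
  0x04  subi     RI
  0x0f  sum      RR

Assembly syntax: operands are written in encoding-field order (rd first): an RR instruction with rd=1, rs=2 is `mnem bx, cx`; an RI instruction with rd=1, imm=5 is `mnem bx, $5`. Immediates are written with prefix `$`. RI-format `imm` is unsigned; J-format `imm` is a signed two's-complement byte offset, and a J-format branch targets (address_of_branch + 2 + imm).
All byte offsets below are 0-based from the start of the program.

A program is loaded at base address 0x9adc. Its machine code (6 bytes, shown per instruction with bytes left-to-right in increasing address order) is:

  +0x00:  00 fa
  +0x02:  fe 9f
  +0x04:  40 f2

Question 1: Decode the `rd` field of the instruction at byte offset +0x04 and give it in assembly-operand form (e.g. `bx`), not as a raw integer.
cx

off 0x04: read 40 f2 as little → 0xf240
  opcode bits[15:10]=0x3c: lw/RR
  rd: (w>>8)&0x3=0x2 → cx
  rs: (w>>6)&0x3=0x1 → bx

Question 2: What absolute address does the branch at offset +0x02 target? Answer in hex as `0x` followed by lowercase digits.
0x9ade

[02] fe 9f → 0x9ffe
  op=0x9ffe>>10=0x27 ⇒ jmp (J)
  imm: (w>>0)&0x3ff=0x3fe (s10→-2) → $-2
  target = base 0x9adc + off 0x02 + 2 + imm -2 = 0x9ade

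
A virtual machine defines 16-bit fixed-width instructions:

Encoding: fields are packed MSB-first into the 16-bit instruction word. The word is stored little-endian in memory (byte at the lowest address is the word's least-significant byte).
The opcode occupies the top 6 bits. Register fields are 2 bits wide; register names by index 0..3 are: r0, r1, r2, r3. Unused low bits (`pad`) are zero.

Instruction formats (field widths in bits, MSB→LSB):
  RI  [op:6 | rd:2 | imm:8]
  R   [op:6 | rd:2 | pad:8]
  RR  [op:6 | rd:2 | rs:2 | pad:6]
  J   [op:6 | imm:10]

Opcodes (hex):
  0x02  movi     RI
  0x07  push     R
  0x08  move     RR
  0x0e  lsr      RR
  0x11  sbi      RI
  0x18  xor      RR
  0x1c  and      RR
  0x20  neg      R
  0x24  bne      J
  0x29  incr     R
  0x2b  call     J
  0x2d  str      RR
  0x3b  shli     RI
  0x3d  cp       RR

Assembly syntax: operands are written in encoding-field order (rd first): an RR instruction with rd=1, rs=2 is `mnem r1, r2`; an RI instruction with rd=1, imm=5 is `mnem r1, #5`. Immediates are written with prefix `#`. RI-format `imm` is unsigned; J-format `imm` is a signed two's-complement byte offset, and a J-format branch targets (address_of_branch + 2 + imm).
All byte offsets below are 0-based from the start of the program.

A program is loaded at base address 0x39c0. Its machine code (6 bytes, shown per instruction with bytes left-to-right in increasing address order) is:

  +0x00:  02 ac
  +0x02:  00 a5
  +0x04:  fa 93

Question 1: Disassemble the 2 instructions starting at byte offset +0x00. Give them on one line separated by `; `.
call #2; incr r1

[00] 02 ac → 0xac02
  op=0xac02>>10=0x2b ⇒ call (J)
  imm: (w>>0)&0x3ff=0x2 → #2
[02] 00 a5 → 0xa500
  op=0xa500>>10=0x29 ⇒ incr (R)
  rd: (w>>8)&0x3=0x1 → r1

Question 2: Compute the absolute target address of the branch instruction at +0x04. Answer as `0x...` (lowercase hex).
[04] fa 93 → 0x93fa
  top 6b → 0x24 → bne [J]
  [9:0] imm=1018 (s10→-6) = #-6
  target = base 0x39c0 + off 0x04 + 2 + imm -6 = 0x39c0

0x39c0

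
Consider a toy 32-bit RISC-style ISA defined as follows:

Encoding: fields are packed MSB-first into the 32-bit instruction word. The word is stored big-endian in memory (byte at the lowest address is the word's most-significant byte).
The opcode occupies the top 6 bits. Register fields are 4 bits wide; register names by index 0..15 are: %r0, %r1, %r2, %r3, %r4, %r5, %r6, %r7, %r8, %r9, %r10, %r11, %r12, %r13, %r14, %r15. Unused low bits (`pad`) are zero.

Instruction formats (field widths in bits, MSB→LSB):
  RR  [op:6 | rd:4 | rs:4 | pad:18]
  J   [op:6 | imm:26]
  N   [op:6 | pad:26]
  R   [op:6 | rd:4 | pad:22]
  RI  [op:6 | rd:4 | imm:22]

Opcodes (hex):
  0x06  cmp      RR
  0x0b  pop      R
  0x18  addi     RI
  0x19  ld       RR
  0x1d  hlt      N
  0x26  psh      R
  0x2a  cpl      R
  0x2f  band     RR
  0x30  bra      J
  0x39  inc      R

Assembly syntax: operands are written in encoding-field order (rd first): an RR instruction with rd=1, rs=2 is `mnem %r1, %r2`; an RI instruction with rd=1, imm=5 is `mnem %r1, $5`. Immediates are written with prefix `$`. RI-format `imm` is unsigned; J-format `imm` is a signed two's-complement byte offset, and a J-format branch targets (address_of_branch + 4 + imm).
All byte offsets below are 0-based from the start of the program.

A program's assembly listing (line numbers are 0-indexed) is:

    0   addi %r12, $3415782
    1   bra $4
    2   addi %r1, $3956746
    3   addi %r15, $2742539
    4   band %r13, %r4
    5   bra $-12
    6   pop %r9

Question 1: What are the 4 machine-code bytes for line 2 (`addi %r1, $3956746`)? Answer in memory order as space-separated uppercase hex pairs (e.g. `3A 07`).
L2: addi op=0x18:6|rd=1:4|imm=3956746:22 ⇒ 0x607c600a ⇒ big 60 7c 60 0a

60 7C 60 0A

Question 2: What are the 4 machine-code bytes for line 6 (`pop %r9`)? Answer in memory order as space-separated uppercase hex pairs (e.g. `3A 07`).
2E 40 00 00

6. pop fields op=0xb:6|rd=9:4|pad=0:22 → word 2e400000h → 2e 40 00 00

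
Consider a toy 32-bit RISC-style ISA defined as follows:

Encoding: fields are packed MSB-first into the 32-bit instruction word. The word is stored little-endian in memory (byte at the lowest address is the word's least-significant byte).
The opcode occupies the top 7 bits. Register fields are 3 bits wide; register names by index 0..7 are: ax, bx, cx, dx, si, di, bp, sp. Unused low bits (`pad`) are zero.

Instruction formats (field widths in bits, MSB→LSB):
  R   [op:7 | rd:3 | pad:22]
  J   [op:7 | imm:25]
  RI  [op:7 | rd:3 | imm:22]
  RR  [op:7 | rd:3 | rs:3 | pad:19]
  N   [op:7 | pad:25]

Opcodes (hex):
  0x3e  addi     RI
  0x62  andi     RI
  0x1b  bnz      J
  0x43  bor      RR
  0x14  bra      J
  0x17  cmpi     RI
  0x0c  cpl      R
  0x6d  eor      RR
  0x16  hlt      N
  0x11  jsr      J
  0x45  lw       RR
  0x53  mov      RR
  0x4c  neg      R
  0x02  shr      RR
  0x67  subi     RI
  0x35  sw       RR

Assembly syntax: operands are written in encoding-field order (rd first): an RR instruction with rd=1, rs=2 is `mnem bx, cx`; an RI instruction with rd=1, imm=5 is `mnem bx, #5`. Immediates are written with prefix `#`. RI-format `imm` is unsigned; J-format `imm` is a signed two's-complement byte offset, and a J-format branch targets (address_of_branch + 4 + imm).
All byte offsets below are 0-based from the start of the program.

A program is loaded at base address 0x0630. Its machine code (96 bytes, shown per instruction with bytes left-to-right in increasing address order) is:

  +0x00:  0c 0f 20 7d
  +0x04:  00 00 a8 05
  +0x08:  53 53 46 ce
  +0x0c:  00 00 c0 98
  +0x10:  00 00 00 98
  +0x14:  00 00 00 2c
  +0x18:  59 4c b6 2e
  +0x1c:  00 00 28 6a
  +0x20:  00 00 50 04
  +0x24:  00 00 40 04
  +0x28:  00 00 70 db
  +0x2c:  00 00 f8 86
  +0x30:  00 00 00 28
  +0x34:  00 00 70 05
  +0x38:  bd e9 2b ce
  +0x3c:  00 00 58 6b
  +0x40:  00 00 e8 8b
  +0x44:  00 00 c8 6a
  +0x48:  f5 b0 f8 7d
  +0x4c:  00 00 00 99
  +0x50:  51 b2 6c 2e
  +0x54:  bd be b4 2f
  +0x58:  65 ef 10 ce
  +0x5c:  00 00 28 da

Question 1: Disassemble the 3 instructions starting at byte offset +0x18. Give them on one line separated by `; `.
[18] 59 4c b6 2e → 0x2eb64c59
  opcode bits[31:25]=0x17: cmpi/RI
  [24:22] rd=2 = cx
  [21:0] imm=3558489 = #3558489
[1c] 00 00 28 6a → 0x6a280000
  opcode bits[31:25]=0x35: sw/RR
  [24:22] rd=0 = ax
  [21:19] rs=5 = di
[20] 00 00 50 04 → 0x04500000
  opcode bits[31:25]=0x2: shr/RR
  [24:22] rd=1 = bx
  [21:19] rs=2 = cx

cmpi cx, #3558489; sw ax, di; shr bx, cx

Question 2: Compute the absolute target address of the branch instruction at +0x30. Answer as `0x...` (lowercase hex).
0x0664

+0x30: 00 00 00 28 ⇒ word 0x28000000 (little)
  top 7b → 0x14 → bra [J]
  [24:0] imm=0 = #0
  target = base 0x0630 + off 0x30 + 4 + imm 0 = 0x0664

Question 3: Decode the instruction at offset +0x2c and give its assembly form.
[2c] 00 00 f8 86 → 0x86f80000
  op=0x86f80000>>25=0x43 ⇒ bor (RR)
  rd@[24:22]=0x3 ⇒ dx
  rs@[21:19]=0x7 ⇒ sp

bor dx, sp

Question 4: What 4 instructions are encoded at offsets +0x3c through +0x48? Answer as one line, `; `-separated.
sw di, dx; lw sp, di; sw dx, bx; addi sp, #3715317

[3c] 00 00 58 6b → 0x6b580000
  op=0x6b580000>>25=0x35 ⇒ sw (RR)
  rd@[24:22]=0x5 ⇒ di
  rs@[21:19]=0x3 ⇒ dx
[40] 00 00 e8 8b → 0x8be80000
  op=0x8be80000>>25=0x45 ⇒ lw (RR)
  rd@[24:22]=0x7 ⇒ sp
  rs@[21:19]=0x5 ⇒ di
[44] 00 00 c8 6a → 0x6ac80000
  op=0x6ac80000>>25=0x35 ⇒ sw (RR)
  rd@[24:22]=0x3 ⇒ dx
  rs@[21:19]=0x1 ⇒ bx
[48] f5 b0 f8 7d → 0x7df8b0f5
  op=0x7df8b0f5>>25=0x3e ⇒ addi (RI)
  rd@[24:22]=0x7 ⇒ sp
  imm@[21:0]=0x38b0f5 ⇒ #3715317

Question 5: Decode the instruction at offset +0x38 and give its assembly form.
subi ax, #2877885

@+38  little-endian(bd e9 2b ce) = 0xce2be9bd
  opcode bits[31:25]=0x67: subi/RI
  [24:22] rd=0 = ax
  [21:0] imm=2877885 = #2877885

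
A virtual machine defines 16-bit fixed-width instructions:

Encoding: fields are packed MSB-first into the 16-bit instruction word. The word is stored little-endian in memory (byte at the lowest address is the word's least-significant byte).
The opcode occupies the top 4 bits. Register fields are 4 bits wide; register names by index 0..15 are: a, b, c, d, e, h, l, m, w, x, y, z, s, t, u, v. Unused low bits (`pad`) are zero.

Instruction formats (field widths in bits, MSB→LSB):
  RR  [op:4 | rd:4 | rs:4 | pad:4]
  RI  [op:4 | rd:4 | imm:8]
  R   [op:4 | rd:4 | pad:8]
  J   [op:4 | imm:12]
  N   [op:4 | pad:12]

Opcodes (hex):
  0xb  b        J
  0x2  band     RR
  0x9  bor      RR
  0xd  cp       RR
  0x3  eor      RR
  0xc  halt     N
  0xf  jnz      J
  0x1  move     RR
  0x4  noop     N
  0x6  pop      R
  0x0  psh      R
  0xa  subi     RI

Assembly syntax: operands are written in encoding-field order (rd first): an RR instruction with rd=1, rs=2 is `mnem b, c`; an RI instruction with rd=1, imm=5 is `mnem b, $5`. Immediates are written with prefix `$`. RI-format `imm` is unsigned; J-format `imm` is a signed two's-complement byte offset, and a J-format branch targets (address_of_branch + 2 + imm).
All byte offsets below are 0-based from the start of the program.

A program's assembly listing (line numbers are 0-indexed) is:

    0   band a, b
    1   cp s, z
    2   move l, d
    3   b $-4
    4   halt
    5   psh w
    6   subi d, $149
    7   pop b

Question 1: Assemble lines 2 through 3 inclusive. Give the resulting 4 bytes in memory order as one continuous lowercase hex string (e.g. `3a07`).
3016fcbf

L2: move op=0x1:4|rd=6:4|rs=3:4|pad=0:4 ⇒ 0x1630 ⇒ little 30 16
L3: b op=0xb:4|imm=-4:12 ⇒ 0xbffc ⇒ little fc bf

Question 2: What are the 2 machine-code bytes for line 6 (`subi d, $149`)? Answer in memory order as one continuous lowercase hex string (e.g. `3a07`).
6. subi fields op=0xa:4|rd=3:4|imm=149:8 → word a395h → 95 a3

95a3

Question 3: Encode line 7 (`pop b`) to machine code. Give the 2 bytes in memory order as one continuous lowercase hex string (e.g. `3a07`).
0061

7. pop fields op=0x6:4|rd=1:4|pad=0:8 → word 6100h → 00 61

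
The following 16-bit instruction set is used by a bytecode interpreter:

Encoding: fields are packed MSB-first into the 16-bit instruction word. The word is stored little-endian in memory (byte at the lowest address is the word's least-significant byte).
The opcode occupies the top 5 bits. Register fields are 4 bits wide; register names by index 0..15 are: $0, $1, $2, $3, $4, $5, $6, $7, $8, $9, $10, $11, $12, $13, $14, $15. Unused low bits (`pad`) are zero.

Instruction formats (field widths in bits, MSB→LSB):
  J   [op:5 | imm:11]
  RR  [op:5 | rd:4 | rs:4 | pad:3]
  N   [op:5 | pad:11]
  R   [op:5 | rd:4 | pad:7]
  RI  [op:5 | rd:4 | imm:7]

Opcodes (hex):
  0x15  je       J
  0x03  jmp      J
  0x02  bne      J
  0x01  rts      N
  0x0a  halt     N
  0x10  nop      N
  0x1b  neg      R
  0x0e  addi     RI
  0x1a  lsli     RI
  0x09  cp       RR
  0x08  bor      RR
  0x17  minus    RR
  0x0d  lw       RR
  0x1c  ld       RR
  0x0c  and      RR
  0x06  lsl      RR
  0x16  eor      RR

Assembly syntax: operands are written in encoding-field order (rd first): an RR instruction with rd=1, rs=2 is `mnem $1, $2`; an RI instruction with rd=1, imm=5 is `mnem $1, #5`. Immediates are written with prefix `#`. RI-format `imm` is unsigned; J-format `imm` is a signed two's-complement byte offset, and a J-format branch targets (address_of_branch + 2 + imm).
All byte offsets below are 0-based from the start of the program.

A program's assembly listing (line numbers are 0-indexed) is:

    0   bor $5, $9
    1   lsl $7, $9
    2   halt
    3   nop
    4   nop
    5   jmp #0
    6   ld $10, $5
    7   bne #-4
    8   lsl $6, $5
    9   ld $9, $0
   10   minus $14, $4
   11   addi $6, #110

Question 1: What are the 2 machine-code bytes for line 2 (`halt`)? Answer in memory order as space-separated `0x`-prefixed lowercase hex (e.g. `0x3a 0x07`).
2. halt fields op=0xa:5|pad=0:11 → word 5000h → 00 50

0x00 0x50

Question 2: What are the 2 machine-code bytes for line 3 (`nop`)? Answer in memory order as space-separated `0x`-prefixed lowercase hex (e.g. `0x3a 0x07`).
0x00 0x80

line 3 (nop): pack op=0x10:5|pad=0:11 = 0x8000; little→ 00 80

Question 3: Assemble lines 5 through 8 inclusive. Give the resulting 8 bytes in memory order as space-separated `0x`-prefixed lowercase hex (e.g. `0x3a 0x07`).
0x00 0x18 0x28 0xe5 0xfc 0x17 0x28 0x33

L5: jmp op=0x3:5|imm=0:11 ⇒ 0x1800 ⇒ little 00 18
L6: ld op=0x1c:5|rd=10:4|rs=5:4|pad=0:3 ⇒ 0xe528 ⇒ little 28 e5
L7: bne op=0x2:5|imm=-4:11 ⇒ 0x17fc ⇒ little fc 17
L8: lsl op=0x6:5|rd=6:4|rs=5:4|pad=0:3 ⇒ 0x3328 ⇒ little 28 33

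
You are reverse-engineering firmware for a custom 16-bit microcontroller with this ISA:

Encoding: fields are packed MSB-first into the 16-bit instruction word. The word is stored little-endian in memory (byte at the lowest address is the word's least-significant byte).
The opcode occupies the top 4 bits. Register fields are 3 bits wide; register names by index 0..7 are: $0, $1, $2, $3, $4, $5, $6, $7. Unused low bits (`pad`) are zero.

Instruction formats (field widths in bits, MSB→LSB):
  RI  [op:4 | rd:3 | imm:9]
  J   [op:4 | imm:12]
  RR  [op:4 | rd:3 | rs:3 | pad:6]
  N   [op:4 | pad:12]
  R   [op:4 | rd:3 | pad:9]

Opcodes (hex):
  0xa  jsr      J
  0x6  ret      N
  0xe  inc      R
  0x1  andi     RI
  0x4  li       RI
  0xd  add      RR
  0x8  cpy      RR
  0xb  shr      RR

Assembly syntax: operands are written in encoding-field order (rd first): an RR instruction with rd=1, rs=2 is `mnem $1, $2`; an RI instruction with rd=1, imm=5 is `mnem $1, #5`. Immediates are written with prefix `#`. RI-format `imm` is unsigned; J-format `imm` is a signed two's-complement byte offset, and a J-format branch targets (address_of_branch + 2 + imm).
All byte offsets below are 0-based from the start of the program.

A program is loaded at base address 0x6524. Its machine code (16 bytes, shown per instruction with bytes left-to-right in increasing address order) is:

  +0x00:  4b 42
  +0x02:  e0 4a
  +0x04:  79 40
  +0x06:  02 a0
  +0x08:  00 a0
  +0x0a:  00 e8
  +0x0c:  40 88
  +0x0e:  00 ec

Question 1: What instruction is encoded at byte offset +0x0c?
off 0x0c: read 40 88 as little → 0x8840
  op=0x8840>>12=0x8 ⇒ cpy (RR)
  rd: (w>>9)&0x7=0x4 → $4
  rs: (w>>6)&0x7=0x1 → $1

cpy $4, $1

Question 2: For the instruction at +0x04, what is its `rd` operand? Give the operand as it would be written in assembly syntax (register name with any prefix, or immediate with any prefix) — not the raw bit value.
@+04  little-endian(79 40) = 0x4079
  opcode bits[15:12]=0x4: li/RI
  rd@[11:9]=0x0 ⇒ $0
  imm@[8:0]=0x79 ⇒ #121

$0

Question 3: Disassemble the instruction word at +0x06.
[06] 02 a0 → 0xa002
  op=0xa002>>12=0xa ⇒ jsr (J)
  imm: (w>>0)&0xfff=0x2 → #2

jsr #2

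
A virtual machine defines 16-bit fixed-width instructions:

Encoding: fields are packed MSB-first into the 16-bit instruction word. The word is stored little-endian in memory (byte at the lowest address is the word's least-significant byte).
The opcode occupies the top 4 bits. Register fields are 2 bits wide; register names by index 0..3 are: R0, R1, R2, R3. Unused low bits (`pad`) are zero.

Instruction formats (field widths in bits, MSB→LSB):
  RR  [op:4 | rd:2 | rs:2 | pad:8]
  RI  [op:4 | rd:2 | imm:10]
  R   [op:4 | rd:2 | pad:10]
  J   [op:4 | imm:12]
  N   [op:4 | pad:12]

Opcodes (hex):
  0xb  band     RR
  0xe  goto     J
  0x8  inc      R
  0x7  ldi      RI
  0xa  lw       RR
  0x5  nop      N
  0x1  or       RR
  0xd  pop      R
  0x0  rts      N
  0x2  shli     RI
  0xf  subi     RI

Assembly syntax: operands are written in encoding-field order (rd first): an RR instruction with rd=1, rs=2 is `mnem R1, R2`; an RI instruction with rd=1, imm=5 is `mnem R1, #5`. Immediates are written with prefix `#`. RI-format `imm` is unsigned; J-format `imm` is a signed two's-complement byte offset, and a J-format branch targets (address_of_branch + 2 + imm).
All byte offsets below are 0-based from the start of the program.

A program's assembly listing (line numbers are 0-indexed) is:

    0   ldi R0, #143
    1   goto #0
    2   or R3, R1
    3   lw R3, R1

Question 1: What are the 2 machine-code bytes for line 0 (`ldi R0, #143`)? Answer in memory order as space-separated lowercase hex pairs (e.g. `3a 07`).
8f 70

line 0 (ldi): pack op=0x7:4|rd=0:2|imm=143:10 = 0x708f; little→ 8f 70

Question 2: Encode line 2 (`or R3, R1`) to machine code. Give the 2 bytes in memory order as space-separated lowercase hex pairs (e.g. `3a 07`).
00 1d

L2: or op=0x1:4|rd=3:2|rs=1:2|pad=0:8 ⇒ 0x1d00 ⇒ little 00 1d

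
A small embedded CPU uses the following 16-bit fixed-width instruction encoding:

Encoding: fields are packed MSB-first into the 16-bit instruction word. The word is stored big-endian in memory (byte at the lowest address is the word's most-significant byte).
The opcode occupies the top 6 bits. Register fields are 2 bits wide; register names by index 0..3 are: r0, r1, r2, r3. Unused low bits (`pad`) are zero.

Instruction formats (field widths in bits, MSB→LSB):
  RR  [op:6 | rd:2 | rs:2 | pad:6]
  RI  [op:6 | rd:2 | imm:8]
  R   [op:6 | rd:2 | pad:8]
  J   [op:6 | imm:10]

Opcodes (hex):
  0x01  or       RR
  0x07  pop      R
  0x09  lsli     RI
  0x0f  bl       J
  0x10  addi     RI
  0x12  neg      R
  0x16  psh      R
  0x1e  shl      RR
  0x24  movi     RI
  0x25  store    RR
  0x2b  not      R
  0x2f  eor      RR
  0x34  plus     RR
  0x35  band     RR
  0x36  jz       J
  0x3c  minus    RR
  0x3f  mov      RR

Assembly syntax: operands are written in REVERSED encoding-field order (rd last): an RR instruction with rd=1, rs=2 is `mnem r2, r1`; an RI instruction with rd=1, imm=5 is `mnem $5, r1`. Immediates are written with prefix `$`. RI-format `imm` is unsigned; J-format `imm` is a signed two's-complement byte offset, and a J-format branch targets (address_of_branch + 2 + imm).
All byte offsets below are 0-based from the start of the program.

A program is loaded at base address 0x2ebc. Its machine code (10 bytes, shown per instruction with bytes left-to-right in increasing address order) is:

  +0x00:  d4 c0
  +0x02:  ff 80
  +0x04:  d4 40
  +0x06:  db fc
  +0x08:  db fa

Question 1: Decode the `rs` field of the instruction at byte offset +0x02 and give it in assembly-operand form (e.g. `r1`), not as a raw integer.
+0x02: ff 80 ⇒ word 0xff80 (big)
  opcode bits[15:10]=0x3f: mov/RR
  [9:8] rd=3 = r3
  [7:6] rs=2 = r2

r2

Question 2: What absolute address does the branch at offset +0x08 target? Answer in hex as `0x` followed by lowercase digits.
0x2ec0

+0x08: db fa ⇒ word 0xdbfa (big)
  top 6b → 0x36 → jz [J]
  imm: (w>>0)&0x3ff=0x3fa (s10→-6) → $-6
  target = base 0x2ebc + off 0x08 + 2 + imm -6 = 0x2ec0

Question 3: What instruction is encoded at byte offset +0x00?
@+00  big-endian(d4 c0) = 0xd4c0
  op=0xd4c0>>10=0x35 ⇒ band (RR)
  [9:8] rd=0 = r0
  [7:6] rs=3 = r3

band r3, r0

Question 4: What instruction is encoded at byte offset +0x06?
jz $-4

+0x06: db fc ⇒ word 0xdbfc (big)
  opcode bits[15:10]=0x36: jz/J
  imm@[9:0]=0x3fc (s10→-4) ⇒ $-4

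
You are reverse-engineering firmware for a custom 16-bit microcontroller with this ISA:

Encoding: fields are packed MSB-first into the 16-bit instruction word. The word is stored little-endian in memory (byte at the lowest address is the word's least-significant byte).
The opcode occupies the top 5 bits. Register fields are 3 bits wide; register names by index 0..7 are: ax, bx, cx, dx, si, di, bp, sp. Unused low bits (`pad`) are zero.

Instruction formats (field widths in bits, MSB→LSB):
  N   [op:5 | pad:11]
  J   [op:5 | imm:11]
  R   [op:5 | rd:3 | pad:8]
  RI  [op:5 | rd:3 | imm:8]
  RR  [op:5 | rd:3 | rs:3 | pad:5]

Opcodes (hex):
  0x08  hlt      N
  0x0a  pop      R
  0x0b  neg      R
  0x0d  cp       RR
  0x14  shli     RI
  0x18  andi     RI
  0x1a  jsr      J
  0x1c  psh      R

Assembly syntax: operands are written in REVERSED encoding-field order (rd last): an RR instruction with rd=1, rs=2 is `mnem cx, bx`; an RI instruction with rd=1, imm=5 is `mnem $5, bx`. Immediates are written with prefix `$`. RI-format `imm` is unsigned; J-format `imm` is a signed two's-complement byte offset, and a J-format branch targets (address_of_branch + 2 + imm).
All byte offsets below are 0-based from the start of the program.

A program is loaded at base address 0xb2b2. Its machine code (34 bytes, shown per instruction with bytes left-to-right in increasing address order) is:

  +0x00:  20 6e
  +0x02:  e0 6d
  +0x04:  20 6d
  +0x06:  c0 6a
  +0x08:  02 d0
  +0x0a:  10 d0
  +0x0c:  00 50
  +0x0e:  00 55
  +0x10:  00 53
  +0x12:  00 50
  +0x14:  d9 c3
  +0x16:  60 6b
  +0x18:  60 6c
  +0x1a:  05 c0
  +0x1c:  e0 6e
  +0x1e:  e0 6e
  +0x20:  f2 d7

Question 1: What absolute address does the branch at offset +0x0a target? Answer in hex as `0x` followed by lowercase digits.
0xb2ce

[0a] 10 d0 → 0xd010
  opcode bits[15:11]=0x1a: jsr/J
  imm@[10:0]=0x10 ⇒ $16
  target = base 0xb2b2 + off 0x0a + 2 + imm 16 = 0xb2ce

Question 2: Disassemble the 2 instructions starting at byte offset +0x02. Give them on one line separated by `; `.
cp sp, di; cp bx, di

off 0x02: read e0 6d as little → 0x6de0
  opcode bits[15:11]=0xd: cp/RR
  rd@[10:8]=0x5 ⇒ di
  rs@[7:5]=0x7 ⇒ sp
off 0x04: read 20 6d as little → 0x6d20
  opcode bits[15:11]=0xd: cp/RR
  rd@[10:8]=0x5 ⇒ di
  rs@[7:5]=0x1 ⇒ bx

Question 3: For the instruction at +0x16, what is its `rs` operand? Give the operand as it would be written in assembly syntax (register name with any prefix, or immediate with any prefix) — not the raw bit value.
dx

off 0x16: read 60 6b as little → 0x6b60
  top 5b → 0xd → cp [RR]
  [10:8] rd=3 = dx
  [7:5] rs=3 = dx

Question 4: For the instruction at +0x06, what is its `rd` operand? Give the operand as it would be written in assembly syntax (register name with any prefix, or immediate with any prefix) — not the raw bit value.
cx

+0x06: c0 6a ⇒ word 0x6ac0 (little)
  op=0x6ac0>>11=0xd ⇒ cp (RR)
  [10:8] rd=2 = cx
  [7:5] rs=6 = bp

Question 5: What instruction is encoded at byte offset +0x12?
off 0x12: read 00 50 as little → 0x5000
  op=0x5000>>11=0xa ⇒ pop (R)
  rd: (w>>8)&0x7=0x0 → ax

pop ax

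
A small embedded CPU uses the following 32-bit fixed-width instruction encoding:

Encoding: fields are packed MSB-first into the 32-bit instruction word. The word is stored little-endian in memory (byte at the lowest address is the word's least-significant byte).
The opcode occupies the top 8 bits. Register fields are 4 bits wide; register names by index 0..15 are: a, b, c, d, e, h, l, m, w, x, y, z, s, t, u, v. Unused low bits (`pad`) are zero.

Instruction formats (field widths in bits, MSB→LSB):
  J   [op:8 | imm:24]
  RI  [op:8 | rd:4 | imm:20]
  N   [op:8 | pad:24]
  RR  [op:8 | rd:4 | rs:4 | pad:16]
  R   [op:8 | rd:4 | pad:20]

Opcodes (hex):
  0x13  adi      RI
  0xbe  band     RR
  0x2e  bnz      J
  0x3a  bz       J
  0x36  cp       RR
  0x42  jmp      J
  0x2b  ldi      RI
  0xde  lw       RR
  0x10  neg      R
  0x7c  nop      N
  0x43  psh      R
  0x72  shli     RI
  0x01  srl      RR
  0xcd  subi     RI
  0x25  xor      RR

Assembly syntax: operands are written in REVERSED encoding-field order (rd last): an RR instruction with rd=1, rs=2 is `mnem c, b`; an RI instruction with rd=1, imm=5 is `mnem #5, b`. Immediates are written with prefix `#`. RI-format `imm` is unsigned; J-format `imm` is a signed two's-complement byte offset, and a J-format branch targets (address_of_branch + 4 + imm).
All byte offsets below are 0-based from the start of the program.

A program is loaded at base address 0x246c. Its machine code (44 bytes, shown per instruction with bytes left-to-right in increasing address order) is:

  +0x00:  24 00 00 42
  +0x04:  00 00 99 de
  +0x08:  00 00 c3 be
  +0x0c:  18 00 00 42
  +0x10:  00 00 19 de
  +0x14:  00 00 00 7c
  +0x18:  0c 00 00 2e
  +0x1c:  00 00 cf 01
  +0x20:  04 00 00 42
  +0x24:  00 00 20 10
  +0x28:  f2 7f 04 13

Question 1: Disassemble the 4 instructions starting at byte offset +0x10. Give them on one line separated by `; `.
lw x, b; nop; bnz #12; srl v, s

+0x10: 00 00 19 de ⇒ word 0xde190000 (little)
  opcode bits[31:24]=0xde: lw/RR
  rd@[23:20]=0x1 ⇒ b
  rs@[19:16]=0x9 ⇒ x
+0x14: 00 00 00 7c ⇒ word 0x7c000000 (little)
  opcode bits[31:24]=0x7c: nop/N
+0x18: 0c 00 00 2e ⇒ word 0x2e00000c (little)
  opcode bits[31:24]=0x2e: bnz/J
  imm@[23:0]=0xc ⇒ #12
+0x1c: 00 00 cf 01 ⇒ word 0x01cf0000 (little)
  opcode bits[31:24]=0x1: srl/RR
  rd@[23:20]=0xc ⇒ s
  rs@[19:16]=0xf ⇒ v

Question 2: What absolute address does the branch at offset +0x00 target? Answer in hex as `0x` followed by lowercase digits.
off 0x00: read 24 00 00 42 as little → 0x42000024
  op=0x42000024>>24=0x42 ⇒ jmp (J)
  imm: (w>>0)&0xffffff=0x24 → #36
  target = base 0x246c + off 0x00 + 4 + imm 36 = 0x2494

0x2494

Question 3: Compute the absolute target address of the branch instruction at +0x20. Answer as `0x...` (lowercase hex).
0x2494

off 0x20: read 04 00 00 42 as little → 0x42000004
  top 8b → 0x42 → jmp [J]
  imm@[23:0]=0x4 ⇒ #4
  target = base 0x246c + off 0x20 + 4 + imm 4 = 0x2494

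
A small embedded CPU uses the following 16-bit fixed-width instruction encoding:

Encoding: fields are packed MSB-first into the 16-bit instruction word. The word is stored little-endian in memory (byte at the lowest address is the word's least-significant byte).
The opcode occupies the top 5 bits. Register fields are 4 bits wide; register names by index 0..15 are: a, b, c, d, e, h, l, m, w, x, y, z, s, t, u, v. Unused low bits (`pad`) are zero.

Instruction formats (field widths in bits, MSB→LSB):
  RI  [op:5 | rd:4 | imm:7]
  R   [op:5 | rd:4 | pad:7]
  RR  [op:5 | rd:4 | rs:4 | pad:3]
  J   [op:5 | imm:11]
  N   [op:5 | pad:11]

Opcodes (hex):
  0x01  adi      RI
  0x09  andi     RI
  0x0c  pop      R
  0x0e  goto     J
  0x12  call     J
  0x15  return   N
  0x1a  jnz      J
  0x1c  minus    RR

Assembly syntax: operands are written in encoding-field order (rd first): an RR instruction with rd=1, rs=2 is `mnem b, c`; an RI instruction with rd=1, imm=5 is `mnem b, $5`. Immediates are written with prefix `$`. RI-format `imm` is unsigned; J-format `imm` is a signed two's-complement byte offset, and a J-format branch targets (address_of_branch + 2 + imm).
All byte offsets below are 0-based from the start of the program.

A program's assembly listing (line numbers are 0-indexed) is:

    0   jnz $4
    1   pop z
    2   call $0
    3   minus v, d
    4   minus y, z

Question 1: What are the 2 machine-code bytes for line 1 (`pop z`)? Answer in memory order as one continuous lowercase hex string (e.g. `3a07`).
8065

L1: pop op=0xc:5|rd=11:4|pad=0:7 ⇒ 0x6580 ⇒ little 80 65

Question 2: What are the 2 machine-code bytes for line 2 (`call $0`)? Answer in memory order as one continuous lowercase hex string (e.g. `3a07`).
0090

L2: call op=0x12:5|imm=0:11 ⇒ 0x9000 ⇒ little 00 90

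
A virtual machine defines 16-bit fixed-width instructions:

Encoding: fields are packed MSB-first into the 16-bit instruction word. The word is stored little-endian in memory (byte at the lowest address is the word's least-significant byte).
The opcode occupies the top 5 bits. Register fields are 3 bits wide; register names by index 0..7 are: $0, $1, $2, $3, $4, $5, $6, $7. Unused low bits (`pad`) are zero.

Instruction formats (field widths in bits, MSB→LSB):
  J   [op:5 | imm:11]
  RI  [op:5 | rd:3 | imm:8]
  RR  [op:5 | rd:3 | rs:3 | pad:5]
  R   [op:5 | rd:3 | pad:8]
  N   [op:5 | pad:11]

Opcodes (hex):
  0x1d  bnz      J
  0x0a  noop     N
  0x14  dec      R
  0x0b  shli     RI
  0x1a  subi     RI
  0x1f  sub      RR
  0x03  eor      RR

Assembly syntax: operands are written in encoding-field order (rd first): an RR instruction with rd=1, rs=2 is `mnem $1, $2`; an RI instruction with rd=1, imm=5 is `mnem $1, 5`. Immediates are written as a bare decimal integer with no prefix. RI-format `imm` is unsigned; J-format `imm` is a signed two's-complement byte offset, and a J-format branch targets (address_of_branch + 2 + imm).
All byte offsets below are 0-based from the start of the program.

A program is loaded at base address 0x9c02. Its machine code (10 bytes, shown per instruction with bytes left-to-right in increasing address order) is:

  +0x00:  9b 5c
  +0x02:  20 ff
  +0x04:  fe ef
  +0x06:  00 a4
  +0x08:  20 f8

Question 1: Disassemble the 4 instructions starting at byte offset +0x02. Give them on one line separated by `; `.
sub $7, $1; bnz -2; dec $4; sub $0, $1

off 0x02: read 20 ff as little → 0xff20
  top 5b → 0x1f → sub [RR]
  [10:8] rd=7 = $7
  [7:5] rs=1 = $1
off 0x04: read fe ef as little → 0xeffe
  top 5b → 0x1d → bnz [J]
  [10:0] imm=2046 (s11→-2) = -2
off 0x06: read 00 a4 as little → 0xa400
  top 5b → 0x14 → dec [R]
  [10:8] rd=4 = $4
off 0x08: read 20 f8 as little → 0xf820
  top 5b → 0x1f → sub [RR]
  [10:8] rd=0 = $0
  [7:5] rs=1 = $1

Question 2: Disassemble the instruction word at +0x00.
off 0x00: read 9b 5c as little → 0x5c9b
  opcode bits[15:11]=0xb: shli/RI
  [10:8] rd=4 = $4
  [7:0] imm=155 = 155

shli $4, 155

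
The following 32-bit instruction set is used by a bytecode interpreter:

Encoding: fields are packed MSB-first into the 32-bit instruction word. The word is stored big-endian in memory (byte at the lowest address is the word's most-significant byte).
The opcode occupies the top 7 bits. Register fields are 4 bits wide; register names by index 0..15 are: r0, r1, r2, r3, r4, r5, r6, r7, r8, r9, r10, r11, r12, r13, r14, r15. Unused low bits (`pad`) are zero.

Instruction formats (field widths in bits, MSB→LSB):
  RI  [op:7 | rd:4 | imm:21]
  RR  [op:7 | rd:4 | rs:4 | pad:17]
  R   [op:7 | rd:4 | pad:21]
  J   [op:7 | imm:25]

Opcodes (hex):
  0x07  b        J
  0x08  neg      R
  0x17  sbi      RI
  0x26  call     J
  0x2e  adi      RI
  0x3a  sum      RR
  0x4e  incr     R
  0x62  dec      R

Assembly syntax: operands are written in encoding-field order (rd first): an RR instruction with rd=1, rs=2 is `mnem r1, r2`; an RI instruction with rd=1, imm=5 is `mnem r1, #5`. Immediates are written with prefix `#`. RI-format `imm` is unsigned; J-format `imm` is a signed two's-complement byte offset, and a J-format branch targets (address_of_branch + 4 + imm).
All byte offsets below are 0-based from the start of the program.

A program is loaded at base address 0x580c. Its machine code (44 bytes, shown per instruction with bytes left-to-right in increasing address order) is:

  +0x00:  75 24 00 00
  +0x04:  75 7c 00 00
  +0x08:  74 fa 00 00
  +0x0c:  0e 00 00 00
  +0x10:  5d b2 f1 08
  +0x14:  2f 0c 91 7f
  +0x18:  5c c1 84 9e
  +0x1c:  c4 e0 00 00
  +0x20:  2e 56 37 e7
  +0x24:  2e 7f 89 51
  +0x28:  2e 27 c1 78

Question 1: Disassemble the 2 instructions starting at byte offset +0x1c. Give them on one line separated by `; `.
[1c] c4 e0 00 00 → 0xc4e00000
  opcode bits[31:25]=0x62: dec/R
  [24:21] rd=7 = r7
[20] 2e 56 37 e7 → 0x2e5637e7
  opcode bits[31:25]=0x17: sbi/RI
  [24:21] rd=2 = r2
  [20:0] imm=1456103 = #1456103

dec r7; sbi r2, #1456103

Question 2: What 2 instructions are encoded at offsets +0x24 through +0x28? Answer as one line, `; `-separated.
sbi r3, #2066769; sbi r1, #508280

+0x24: 2e 7f 89 51 ⇒ word 0x2e7f8951 (big)
  top 7b → 0x17 → sbi [RI]
  rd@[24:21]=0x3 ⇒ r3
  imm@[20:0]=0x1f8951 ⇒ #2066769
+0x28: 2e 27 c1 78 ⇒ word 0x2e27c178 (big)
  top 7b → 0x17 → sbi [RI]
  rd@[24:21]=0x1 ⇒ r1
  imm@[20:0]=0x7c178 ⇒ #508280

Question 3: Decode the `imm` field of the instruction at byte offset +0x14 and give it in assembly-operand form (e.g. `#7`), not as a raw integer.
#823679

@+14  big-endian(2f 0c 91 7f) = 0x2f0c917f
  op=0x2f0c917f>>25=0x17 ⇒ sbi (RI)
  rd@[24:21]=0x8 ⇒ r8
  imm@[20:0]=0xc917f ⇒ #823679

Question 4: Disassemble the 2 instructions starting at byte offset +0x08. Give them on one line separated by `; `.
[08] 74 fa 00 00 → 0x74fa0000
  op=0x74fa0000>>25=0x3a ⇒ sum (RR)
  rd@[24:21]=0x7 ⇒ r7
  rs@[20:17]=0xd ⇒ r13
[0c] 0e 00 00 00 → 0x0e000000
  op=0x0e000000>>25=0x7 ⇒ b (J)
  imm@[24:0]=0x0 ⇒ #0

sum r7, r13; b #0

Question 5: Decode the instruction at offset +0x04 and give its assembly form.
sum r11, r14

@+04  big-endian(75 7c 00 00) = 0x757c0000
  top 7b → 0x3a → sum [RR]
  rd: (w>>21)&0xf=0xb → r11
  rs: (w>>17)&0xf=0xe → r14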